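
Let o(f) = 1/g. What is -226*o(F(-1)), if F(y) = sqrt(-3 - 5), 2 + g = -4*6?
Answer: 113/13 ≈ 8.6923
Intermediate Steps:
g = -26 (g = -2 - 4*6 = -2 - 24 = -26)
F(y) = 2*I*sqrt(2) (F(y) = sqrt(-8) = 2*I*sqrt(2))
o(f) = -1/26 (o(f) = 1/(-26) = -1/26)
-226*o(F(-1)) = -226*(-1/26) = 113/13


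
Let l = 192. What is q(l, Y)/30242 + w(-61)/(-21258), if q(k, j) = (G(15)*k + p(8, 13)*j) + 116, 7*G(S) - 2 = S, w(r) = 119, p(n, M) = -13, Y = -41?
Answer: 35192405/1125047763 ≈ 0.031281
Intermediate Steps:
G(S) = 2/7 + S/7
q(k, j) = 116 - 13*j + 17*k/7 (q(k, j) = ((2/7 + (⅐)*15)*k - 13*j) + 116 = ((2/7 + 15/7)*k - 13*j) + 116 = (17*k/7 - 13*j) + 116 = (-13*j + 17*k/7) + 116 = 116 - 13*j + 17*k/7)
q(l, Y)/30242 + w(-61)/(-21258) = (116 - 13*(-41) + (17/7)*192)/30242 + 119/(-21258) = (116 + 533 + 3264/7)*(1/30242) + 119*(-1/21258) = (7807/7)*(1/30242) - 119/21258 = 7807/211694 - 119/21258 = 35192405/1125047763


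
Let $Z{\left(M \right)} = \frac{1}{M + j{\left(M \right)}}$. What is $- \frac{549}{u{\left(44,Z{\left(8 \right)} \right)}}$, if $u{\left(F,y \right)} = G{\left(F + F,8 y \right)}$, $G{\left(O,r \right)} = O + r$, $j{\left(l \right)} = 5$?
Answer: $- \frac{793}{128} \approx -6.1953$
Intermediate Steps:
$Z{\left(M \right)} = \frac{1}{5 + M}$ ($Z{\left(M \right)} = \frac{1}{M + 5} = \frac{1}{5 + M}$)
$u{\left(F,y \right)} = 2 F + 8 y$ ($u{\left(F,y \right)} = \left(F + F\right) + 8 y = 2 F + 8 y$)
$- \frac{549}{u{\left(44,Z{\left(8 \right)} \right)}} = - \frac{549}{2 \cdot 44 + \frac{8}{5 + 8}} = - \frac{549}{88 + \frac{8}{13}} = - \frac{549}{\frac{1152}{13}} = \left(-549\right) \frac{13}{1152} = - \frac{793}{128}$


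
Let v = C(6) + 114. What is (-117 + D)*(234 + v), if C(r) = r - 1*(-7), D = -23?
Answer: -50540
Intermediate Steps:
C(r) = 7 + r (C(r) = r + 7 = 7 + r)
v = 127 (v = (7 + 6) + 114 = 13 + 114 = 127)
(-117 + D)*(234 + v) = (-117 - 23)*(234 + 127) = -140*361 = -50540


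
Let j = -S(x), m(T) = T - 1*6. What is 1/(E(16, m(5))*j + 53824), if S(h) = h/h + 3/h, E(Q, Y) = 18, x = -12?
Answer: 2/107621 ≈ 1.8584e-5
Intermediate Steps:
m(T) = -6 + T (m(T) = T - 6 = -6 + T)
S(h) = 1 + 3/h
j = -¾ (j = -(3 - 12)/(-12) = -(-1)*(-9)/12 = -1*¾ = -¾ ≈ -0.75000)
1/(E(16, m(5))*j + 53824) = 1/(18*(-¾) + 53824) = 1/(-27/2 + 53824) = 1/(107621/2) = 2/107621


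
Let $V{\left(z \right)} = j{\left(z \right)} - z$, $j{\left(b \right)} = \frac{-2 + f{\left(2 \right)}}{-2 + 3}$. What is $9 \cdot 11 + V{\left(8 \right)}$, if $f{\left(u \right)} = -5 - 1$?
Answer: $83$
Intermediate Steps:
$f{\left(u \right)} = -6$
$j{\left(b \right)} = -8$ ($j{\left(b \right)} = \frac{-2 - 6}{-2 + 3} = - \frac{8}{1} = \left(-8\right) 1 = -8$)
$V{\left(z \right)} = -8 - z$
$9 \cdot 11 + V{\left(8 \right)} = 9 \cdot 11 - 16 = 99 - 16 = 83$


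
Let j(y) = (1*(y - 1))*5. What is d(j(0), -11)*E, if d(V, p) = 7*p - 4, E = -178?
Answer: 14418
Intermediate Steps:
j(y) = -5 + 5*y (j(y) = (1*(-1 + y))*5 = (-1 + y)*5 = -5 + 5*y)
d(V, p) = -4 + 7*p
d(j(0), -11)*E = (-4 + 7*(-11))*(-178) = (-4 - 77)*(-178) = -81*(-178) = 14418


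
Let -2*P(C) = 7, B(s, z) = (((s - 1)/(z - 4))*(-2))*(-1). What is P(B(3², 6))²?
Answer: 49/4 ≈ 12.250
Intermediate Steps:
B(s, z) = 2*(-1 + s)/(-4 + z) (B(s, z) = (((-1 + s)/(-4 + z))*(-2))*(-1) = -2*(-1 + s)/(-4 + z)*(-1) = 2*(-1 + s)/(-4 + z))
P(C) = -7/2 (P(C) = -½*7 = -7/2)
P(B(3², 6))² = (-7/2)² = 49/4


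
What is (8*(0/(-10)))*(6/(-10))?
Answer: 0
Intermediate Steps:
(8*(0/(-10)))*(6/(-10)) = (8*(0*(-⅒)))*(6*(-⅒)) = (8*0)*(-⅗) = 0*(-⅗) = 0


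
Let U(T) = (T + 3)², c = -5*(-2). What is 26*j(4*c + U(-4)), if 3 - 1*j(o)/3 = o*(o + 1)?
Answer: -134082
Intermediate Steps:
c = 10
U(T) = (3 + T)²
j(o) = 9 - 3*o*(1 + o) (j(o) = 9 - 3*o*(o + 1) = 9 - 3*o*(1 + o))
26*j(4*c + U(-4)) = 26*(9 - 3*(4*10 + (3 - 4)²) - 3*(4*10 + (3 - 4)²)²) = 26*(9 - 3*(40 + (-1)²) - 3*(40 + (-1)²)²) = 26*(9 - 3*(40 + 1) - 3*(40 + 1)²) = 26*(9 - 3*41 - 3*41²) = 26*(9 - 123 - 3*1681) = 26*(9 - 123 - 5043) = 26*(-5157) = -134082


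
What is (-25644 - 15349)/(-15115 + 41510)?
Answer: -40993/26395 ≈ -1.5531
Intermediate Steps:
(-25644 - 15349)/(-15115 + 41510) = -40993/26395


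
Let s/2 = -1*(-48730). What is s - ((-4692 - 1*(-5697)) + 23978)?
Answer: 72477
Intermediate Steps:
s = 97460 (s = 2*(-1*(-48730)) = 2*48730 = 97460)
s - ((-4692 - 1*(-5697)) + 23978) = 97460 - ((-4692 - 1*(-5697)) + 23978) = 97460 - ((-4692 + 5697) + 23978) = 97460 - (1005 + 23978) = 97460 - 1*24983 = 97460 - 24983 = 72477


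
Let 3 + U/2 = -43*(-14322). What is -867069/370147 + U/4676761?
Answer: -3599169605667/1731089053867 ≈ -2.0791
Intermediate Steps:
U = 1231686 (U = -6 + 2*(-43*(-14322)) = -6 + 2*615846 = -6 + 1231692 = 1231686)
-867069/370147 + U/4676761 = -867069/370147 + 1231686/4676761 = -3599169605667/1731089053867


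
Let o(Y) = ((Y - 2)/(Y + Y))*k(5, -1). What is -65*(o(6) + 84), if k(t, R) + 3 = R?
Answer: -16120/3 ≈ -5373.3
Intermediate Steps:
k(t, R) = -3 + R
o(Y) = -2*(-2 + Y)/Y (o(Y) = ((Y - 2)/(Y + Y))*(-3 - 1) = ((-2 + Y)/((2*Y)))*(-4) = ((-2 + Y)*(1/(2*Y)))*(-4) = ((-2 + Y)/(2*Y))*(-4) = -2*(-2 + Y)/Y)
-65*(o(6) + 84) = -65*((-2 + 4/6) + 84) = -65*((-2 + 4*(⅙)) + 84) = -65*((-2 + ⅔) + 84) = -65*(-4/3 + 84) = -65*248/3 = -16120/3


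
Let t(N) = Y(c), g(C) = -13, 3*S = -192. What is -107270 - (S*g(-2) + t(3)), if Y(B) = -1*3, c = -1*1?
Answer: -108099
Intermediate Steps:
c = -1
S = -64 (S = (⅓)*(-192) = -64)
Y(B) = -3
t(N) = -3
-107270 - (S*g(-2) + t(3)) = -107270 - (-64*(-13) - 3) = -107270 - (832 - 3) = -107270 - 1*829 = -107270 - 829 = -108099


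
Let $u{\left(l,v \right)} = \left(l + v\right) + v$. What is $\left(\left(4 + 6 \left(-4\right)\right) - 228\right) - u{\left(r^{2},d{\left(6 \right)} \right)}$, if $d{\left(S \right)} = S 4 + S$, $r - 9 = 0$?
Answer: $-389$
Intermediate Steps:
$r = 9$ ($r = 9 + 0 = 9$)
$d{\left(S \right)} = 5 S$ ($d{\left(S \right)} = 4 S + S = 5 S$)
$u{\left(l,v \right)} = l + 2 v$
$\left(\left(4 + 6 \left(-4\right)\right) - 228\right) - u{\left(r^{2},d{\left(6 \right)} \right)} = \left(\left(4 + 6 \left(-4\right)\right) - 228\right) - \left(9^{2} + 2 \cdot 5 \cdot 6\right) = \left(\left(4 - 24\right) - 228\right) - \left(81 + 2 \cdot 30\right) = \left(-20 - 228\right) - \left(81 + 60\right) = -248 - 141 = -389$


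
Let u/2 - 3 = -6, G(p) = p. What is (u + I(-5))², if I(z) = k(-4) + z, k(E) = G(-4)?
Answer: 225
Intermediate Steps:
k(E) = -4
u = -6 (u = 6 + 2*(-6) = 6 - 12 = -6)
I(z) = -4 + z
(u + I(-5))² = (-6 + (-4 - 5))² = (-6 - 9)² = (-15)² = 225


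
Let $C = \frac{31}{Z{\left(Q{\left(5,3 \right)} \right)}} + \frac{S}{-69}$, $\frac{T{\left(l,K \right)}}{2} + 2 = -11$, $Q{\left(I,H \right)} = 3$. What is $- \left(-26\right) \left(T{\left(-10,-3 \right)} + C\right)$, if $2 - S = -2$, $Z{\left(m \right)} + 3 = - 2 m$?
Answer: $- \frac{158782}{207} \approx -767.06$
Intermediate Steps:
$Z{\left(m \right)} = -3 - 2 m$
$S = 4$ ($S = 2 - -2 = 2 + 2 = 4$)
$T{\left(l,K \right)} = -26$ ($T{\left(l,K \right)} = -4 + 2 \left(-11\right) = -4 - 22 = -26$)
$C = - \frac{725}{207}$ ($C = \frac{31}{-3 - 6} + \frac{4}{-69} = \frac{31}{-3 - 6} + 4 \left(- \frac{1}{69}\right) = \frac{31}{-9} - \frac{4}{69} = 31 \left(- \frac{1}{9}\right) - \frac{4}{69} = - \frac{31}{9} - \frac{4}{69} = - \frac{725}{207} \approx -3.5024$)
$- \left(-26\right) \left(T{\left(-10,-3 \right)} + C\right) = - \left(-26\right) \left(-26 - \frac{725}{207}\right) = - \frac{\left(-26\right) \left(-6107\right)}{207} = \left(-1\right) \frac{158782}{207} = - \frac{158782}{207}$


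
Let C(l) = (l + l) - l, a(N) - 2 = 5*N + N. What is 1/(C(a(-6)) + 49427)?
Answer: 1/49393 ≈ 2.0246e-5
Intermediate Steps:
a(N) = 2 + 6*N (a(N) = 2 + (5*N + N) = 2 + 6*N)
C(l) = l (C(l) = 2*l - l = l)
1/(C(a(-6)) + 49427) = 1/((2 + 6*(-6)) + 49427) = 1/((2 - 36) + 49427) = 1/(-34 + 49427) = 1/49393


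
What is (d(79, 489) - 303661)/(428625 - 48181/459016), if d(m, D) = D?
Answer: -139160798752/196745684819 ≈ -0.70731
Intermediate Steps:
(d(79, 489) - 303661)/(428625 - 48181/459016) = (489 - 303661)/(428625 - 48181/459016) = -303172/(428625 - 48181*1/459016) = -303172/(428625 - 48181/459016) = -303172/196745684819/459016 = -303172*459016/196745684819 = -139160798752/196745684819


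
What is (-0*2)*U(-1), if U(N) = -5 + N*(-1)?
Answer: 0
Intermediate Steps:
U(N) = -5 - N
(-0*2)*U(-1) = (-0*2)*(-5 - 1*(-1)) = (-24*0)*(-5 + 1) = 0*(-4) = 0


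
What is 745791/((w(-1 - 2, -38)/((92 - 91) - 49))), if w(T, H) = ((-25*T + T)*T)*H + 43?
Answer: -35797968/8251 ≈ -4338.6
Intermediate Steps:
w(T, H) = 43 - 24*H*T**2 (w(T, H) = ((-24*T)*T)*H + 43 = (-24*T**2)*H + 43 = -24*H*T**2 + 43 = 43 - 24*H*T**2)
745791/((w(-1 - 2, -38)/((92 - 91) - 49))) = 745791/(((43 - 24*(-38)*(-1 - 2)**2)/((92 - 91) - 49))) = 745791/(((43 - 24*(-38)*(-3)**2)/(1 - 49))) = 745791/(((43 - 24*(-38)*9)/(-48))) = 745791/(((43 + 8208)*(-1/48))) = 745791/((8251*(-1/48))) = 745791/(-8251/48) = 745791*(-48/8251) = -35797968/8251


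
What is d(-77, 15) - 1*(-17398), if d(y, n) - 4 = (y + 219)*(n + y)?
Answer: 8598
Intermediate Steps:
d(y, n) = 4 + (219 + y)*(n + y) (d(y, n) = 4 + (y + 219)*(n + y) = 4 + (219 + y)*(n + y))
d(-77, 15) - 1*(-17398) = (4 + (-77)² + 219*15 + 219*(-77) + 15*(-77)) - 1*(-17398) = (4 + 5929 + 3285 - 16863 - 1155) + 17398 = -8800 + 17398 = 8598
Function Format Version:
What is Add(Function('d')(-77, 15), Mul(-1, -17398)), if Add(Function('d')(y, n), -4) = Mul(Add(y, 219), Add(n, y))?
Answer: 8598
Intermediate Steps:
Function('d')(y, n) = Add(4, Mul(Add(219, y), Add(n, y))) (Function('d')(y, n) = Add(4, Mul(Add(y, 219), Add(n, y))) = Add(4, Mul(Add(219, y), Add(n, y))))
Add(Function('d')(-77, 15), Mul(-1, -17398)) = Add(Add(4, Pow(-77, 2), Mul(219, 15), Mul(219, -77), Mul(15, -77)), Mul(-1, -17398)) = Add(Add(4, 5929, 3285, -16863, -1155), 17398) = Add(-8800, 17398) = 8598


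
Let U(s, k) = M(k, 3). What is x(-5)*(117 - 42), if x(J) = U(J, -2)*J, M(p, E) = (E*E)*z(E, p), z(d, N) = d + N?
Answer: -3375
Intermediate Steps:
z(d, N) = N + d
M(p, E) = E²*(E + p) (M(p, E) = (E*E)*(p + E) = E²*(E + p))
U(s, k) = 27 + 9*k (U(s, k) = 3²*(3 + k) = 9*(3 + k) = 27 + 9*k)
x(J) = 9*J (x(J) = (27 + 9*(-2))*J = (27 - 18)*J = 9*J)
x(-5)*(117 - 42) = (9*(-5))*(117 - 42) = -45*75 = -3375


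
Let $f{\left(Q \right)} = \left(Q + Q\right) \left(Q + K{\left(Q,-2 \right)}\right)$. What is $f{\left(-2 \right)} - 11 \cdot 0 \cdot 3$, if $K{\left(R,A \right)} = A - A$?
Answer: $8$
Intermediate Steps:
$K{\left(R,A \right)} = 0$
$f{\left(Q \right)} = 2 Q^{2}$ ($f{\left(Q \right)} = \left(Q + Q\right) \left(Q + 0\right) = 2 Q Q = 2 Q^{2}$)
$f{\left(-2 \right)} - 11 \cdot 0 \cdot 3 = 2 \left(-2\right)^{2} - 11 \cdot 0 \cdot 3 = 2 \cdot 4 - 0 = 8 + 0 = 8$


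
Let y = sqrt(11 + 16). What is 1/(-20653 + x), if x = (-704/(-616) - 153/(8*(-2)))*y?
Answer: -259071232/5350559339269 - 402864*sqrt(3)/5350559339269 ≈ -4.8550e-5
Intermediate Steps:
y = 3*sqrt(3) (y = sqrt(27) = 3*sqrt(3) ≈ 5.1962)
x = 3597*sqrt(3)/112 (x = (-704/(-616) - 153/(8*(-2)))*(3*sqrt(3)) = (-704*(-1/616) - 153/(-16))*(3*sqrt(3)) = (8/7 - 153*(-1/16))*(3*sqrt(3)) = (8/7 + 153/16)*(3*sqrt(3)) = 1199*(3*sqrt(3))/112 = 3597*sqrt(3)/112 ≈ 55.627)
1/(-20653 + x) = 1/(-20653 + 3597*sqrt(3)/112)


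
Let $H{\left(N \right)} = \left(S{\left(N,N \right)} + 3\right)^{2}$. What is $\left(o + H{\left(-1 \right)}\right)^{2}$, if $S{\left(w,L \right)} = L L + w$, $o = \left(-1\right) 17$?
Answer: $64$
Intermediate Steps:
$o = -17$
$S{\left(w,L \right)} = w + L^{2}$ ($S{\left(w,L \right)} = L^{2} + w = w + L^{2}$)
$H{\left(N \right)} = \left(3 + N + N^{2}\right)^{2}$ ($H{\left(N \right)} = \left(\left(N + N^{2}\right) + 3\right)^{2} = \left(3 + N + N^{2}\right)^{2}$)
$\left(o + H{\left(-1 \right)}\right)^{2} = \left(-17 + \left(3 - 1 + \left(-1\right)^{2}\right)^{2}\right)^{2} = \left(-17 + \left(3 - 1 + 1\right)^{2}\right)^{2} = \left(-17 + 3^{2}\right)^{2} = \left(-17 + 9\right)^{2} = \left(-8\right)^{2} = 64$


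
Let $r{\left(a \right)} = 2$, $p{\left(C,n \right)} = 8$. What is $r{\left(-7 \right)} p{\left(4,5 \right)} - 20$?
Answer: $-4$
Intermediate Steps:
$r{\left(-7 \right)} p{\left(4,5 \right)} - 20 = 2 \cdot 8 - 20 = 16 - 20 = -4$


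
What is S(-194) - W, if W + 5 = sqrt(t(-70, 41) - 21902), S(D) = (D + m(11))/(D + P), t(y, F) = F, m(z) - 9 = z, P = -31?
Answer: 433/75 - 3*I*sqrt(2429) ≈ 5.7733 - 147.85*I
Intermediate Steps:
m(z) = 9 + z
S(D) = (20 + D)/(-31 + D) (S(D) = (D + (9 + 11))/(D - 31) = (D + 20)/(-31 + D) = (20 + D)/(-31 + D))
W = -5 + 3*I*sqrt(2429) (W = -5 + sqrt(41 - 21902) = -5 + sqrt(-21861) = -5 + 3*I*sqrt(2429) ≈ -5.0 + 147.85*I)
S(-194) - W = (20 - 194)/(-31 - 194) - (-5 + 3*I*sqrt(2429)) = -174/(-225) + (5 - 3*I*sqrt(2429)) = -1/225*(-174) + (5 - 3*I*sqrt(2429)) = 58/75 + (5 - 3*I*sqrt(2429)) = 433/75 - 3*I*sqrt(2429)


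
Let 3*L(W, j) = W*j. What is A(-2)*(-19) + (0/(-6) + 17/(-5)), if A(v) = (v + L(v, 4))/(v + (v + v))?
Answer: -818/45 ≈ -18.178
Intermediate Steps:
L(W, j) = W*j/3 (L(W, j) = (W*j)/3 = W*j/3)
A(v) = 7/9 (A(v) = (v + (1/3)*v*4)/(v + (v + v)) = (v + 4*v/3)/(v + 2*v) = (7*v/3)/((3*v)) = (7*v/3)*(1/(3*v)) = 7/9)
A(-2)*(-19) + (0/(-6) + 17/(-5)) = (7/9)*(-19) + (0/(-6) + 17/(-5)) = -133/9 + (0*(-1/6) + 17*(-1/5)) = -133/9 + (0 - 17/5) = -133/9 - 17/5 = -818/45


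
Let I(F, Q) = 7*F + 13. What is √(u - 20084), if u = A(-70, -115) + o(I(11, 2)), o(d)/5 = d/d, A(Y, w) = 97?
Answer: I*√19982 ≈ 141.36*I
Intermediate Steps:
I(F, Q) = 13 + 7*F
o(d) = 5 (o(d) = 5*(d/d) = 5*1 = 5)
u = 102 (u = 97 + 5 = 102)
√(u - 20084) = √(102 - 20084) = √(-19982) = I*√19982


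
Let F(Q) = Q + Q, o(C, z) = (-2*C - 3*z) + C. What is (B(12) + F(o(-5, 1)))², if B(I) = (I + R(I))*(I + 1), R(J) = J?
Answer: 99856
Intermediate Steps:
o(C, z) = -C - 3*z (o(C, z) = (-3*z - 2*C) + C = -C - 3*z)
B(I) = 2*I*(1 + I) (B(I) = (I + I)*(I + 1) = (2*I)*(1 + I) = 2*I*(1 + I))
F(Q) = 2*Q
(B(12) + F(o(-5, 1)))² = (2*12*(1 + 12) + 2*(-1*(-5) - 3*1))² = (2*12*13 + 2*(5 - 3))² = (312 + 2*2)² = (312 + 4)² = 316² = 99856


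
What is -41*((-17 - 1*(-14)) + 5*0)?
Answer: 123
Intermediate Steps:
-41*((-17 - 1*(-14)) + 5*0) = -41*((-17 + 14) + 0) = -41*(-3 + 0) = -41*(-3) = 123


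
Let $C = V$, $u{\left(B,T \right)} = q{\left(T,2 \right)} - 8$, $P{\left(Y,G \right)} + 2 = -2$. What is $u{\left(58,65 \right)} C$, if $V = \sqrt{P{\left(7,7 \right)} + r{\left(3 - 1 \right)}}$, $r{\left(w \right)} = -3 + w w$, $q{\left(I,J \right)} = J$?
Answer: $- 6 i \sqrt{3} \approx - 10.392 i$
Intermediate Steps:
$P{\left(Y,G \right)} = -4$ ($P{\left(Y,G \right)} = -2 - 2 = -4$)
$r{\left(w \right)} = -3 + w^{2}$
$V = i \sqrt{3}$ ($V = \sqrt{-4 - \left(3 - \left(3 - 1\right)^{2}\right)} = \sqrt{-4 - \left(3 - 2^{2}\right)} = \sqrt{-4 + \left(-3 + 4\right)} = \sqrt{-4 + 1} = \sqrt{-3} = i \sqrt{3} \approx 1.732 i$)
$u{\left(B,T \right)} = -6$ ($u{\left(B,T \right)} = 2 - 8 = -6$)
$C = i \sqrt{3} \approx 1.732 i$
$u{\left(58,65 \right)} C = - 6 i \sqrt{3}$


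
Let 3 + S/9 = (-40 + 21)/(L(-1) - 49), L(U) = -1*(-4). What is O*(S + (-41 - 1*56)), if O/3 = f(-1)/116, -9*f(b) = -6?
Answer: -601/290 ≈ -2.0724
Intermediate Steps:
L(U) = 4
f(b) = 2/3 (f(b) = -1/9*(-6) = 2/3)
S = -116/5 (S = -27 + 9*((-40 + 21)/(4 - 49)) = -27 + 9*(-19/(-45)) = -27 + 9*(-19*(-1/45)) = -27 + 9*(19/45) = -27 + 19/5 = -116/5 ≈ -23.200)
O = 1/58 (O = 3*((2/3)/116) = 3*((2/3)*(1/116)) = 3*(1/174) = 1/58 ≈ 0.017241)
O*(S + (-41 - 1*56)) = (-116/5 + (-41 - 1*56))/58 = (-116/5 + (-41 - 56))/58 = (-116/5 - 97)/58 = (1/58)*(-601/5) = -601/290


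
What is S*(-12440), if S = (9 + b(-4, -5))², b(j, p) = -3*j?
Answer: -5486040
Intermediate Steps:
S = 441 (S = (9 - 3*(-4))² = (9 + 12)² = 21² = 441)
S*(-12440) = 441*(-12440) = -5486040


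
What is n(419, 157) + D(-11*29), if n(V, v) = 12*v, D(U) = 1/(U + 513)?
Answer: 365497/194 ≈ 1884.0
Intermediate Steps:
D(U) = 1/(513 + U)
n(419, 157) + D(-11*29) = 12*157 + 1/(513 - 11*29) = 1884 + 1/(513 - 319) = 1884 + 1/194 = 365497/194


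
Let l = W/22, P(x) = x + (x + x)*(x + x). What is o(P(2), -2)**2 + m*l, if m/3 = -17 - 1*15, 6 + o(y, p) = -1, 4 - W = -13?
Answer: -277/11 ≈ -25.182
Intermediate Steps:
W = 17 (W = 4 - 1*(-13) = 4 + 13 = 17)
P(x) = x + 4*x**2 (P(x) = x + (2*x)*(2*x) = x + 4*x**2)
o(y, p) = -7 (o(y, p) = -6 - 1 = -7)
m = -96 (m = 3*(-17 - 1*15) = 3*(-17 - 15) = 3*(-32) = -96)
l = 17/22 ≈ 0.77273
o(P(2), -2)**2 + m*l = (-7)**2 - 96*17/22 = 49 - 816/11 = -277/11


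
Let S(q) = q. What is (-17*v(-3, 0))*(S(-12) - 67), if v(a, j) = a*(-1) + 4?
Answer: 9401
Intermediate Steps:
v(a, j) = 4 - a (v(a, j) = -a + 4 = 4 - a)
(-17*v(-3, 0))*(S(-12) - 67) = (-17*(4 - 1*(-3)))*(-12 - 67) = -17*(4 + 3)*(-79) = -17*7*(-79) = -119*(-79) = 9401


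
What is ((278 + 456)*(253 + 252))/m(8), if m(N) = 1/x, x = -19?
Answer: -7042730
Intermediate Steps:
m(N) = -1/19 (m(N) = 1/(-19) = -1/19)
((278 + 456)*(253 + 252))/m(8) = ((278 + 456)*(253 + 252))/(-1/19) = (734*505)*(-19) = 370670*(-19) = -7042730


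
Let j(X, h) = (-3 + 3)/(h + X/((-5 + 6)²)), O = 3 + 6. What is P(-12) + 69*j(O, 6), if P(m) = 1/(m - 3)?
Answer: -1/15 ≈ -0.066667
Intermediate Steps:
P(m) = 1/(-3 + m)
O = 9
j(X, h) = 0 (j(X, h) = 0/(h + X/(1²)) = 0/(h + X/1) = 0/(h + X*1) = 0/(h + X) = 0/(X + h) = 0)
P(-12) + 69*j(O, 6) = 1/(-3 - 12) + 69*0 = 1/(-15) + 0 = -1/15 + 0 = -1/15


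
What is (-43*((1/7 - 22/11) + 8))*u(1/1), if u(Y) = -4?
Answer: 7396/7 ≈ 1056.6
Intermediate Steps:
(-43*((1/7 - 22/11) + 8))*u(1/1) = -43*((1/7 - 22/11) + 8)*(-4) = -43*((1*(⅐) - 22*1/11) + 8)*(-4) = -43*((⅐ - 2) + 8)*(-4) = -43*(-13/7 + 8)*(-4) = -43*43/7*(-4) = -1849/7*(-4) = 7396/7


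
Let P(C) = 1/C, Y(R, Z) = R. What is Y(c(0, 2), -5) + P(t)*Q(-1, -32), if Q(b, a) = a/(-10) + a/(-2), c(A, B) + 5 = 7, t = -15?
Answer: 18/25 ≈ 0.72000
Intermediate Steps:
c(A, B) = 2 (c(A, B) = -5 + 7 = 2)
Q(b, a) = -3*a/5 (Q(b, a) = a*(-⅒) + a*(-½) = -a/10 - a/2 = -3*a/5)
Y(c(0, 2), -5) + P(t)*Q(-1, -32) = 2 + (-⅗*(-32))/(-15) = 2 - 1/15*96/5 = 2 - 32/25 = 18/25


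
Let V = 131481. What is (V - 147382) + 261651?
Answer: 245750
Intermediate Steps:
(V - 147382) + 261651 = (131481 - 147382) + 261651 = -15901 + 261651 = 245750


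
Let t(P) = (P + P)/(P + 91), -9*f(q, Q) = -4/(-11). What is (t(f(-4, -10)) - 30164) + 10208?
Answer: -179703788/9005 ≈ -19956.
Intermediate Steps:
f(q, Q) = -4/99 (f(q, Q) = -(-4)/(9*(-11)) = -(-4)*(-1)/(9*11) = -⅑*4/11 = -4/99)
t(P) = 2*P/(91 + P) (t(P) = (2*P)/(91 + P) = 2*P/(91 + P))
(t(f(-4, -10)) - 30164) + 10208 = (2*(-4/99)/(91 - 4/99) - 30164) + 10208 = (2*(-4/99)/(9005/99) - 30164) + 10208 = (2*(-4/99)*(99/9005) - 30164) + 10208 = (-8/9005 - 30164) + 10208 = -271626828/9005 + 10208 = -179703788/9005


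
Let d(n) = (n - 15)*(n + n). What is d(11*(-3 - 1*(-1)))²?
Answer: 2650384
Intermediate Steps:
d(n) = 2*n*(-15 + n) (d(n) = (-15 + n)*(2*n) = 2*n*(-15 + n))
d(11*(-3 - 1*(-1)))² = (2*(11*(-3 - 1*(-1)))*(-15 + 11*(-3 - 1*(-1))))² = (2*(11*(-3 + 1))*(-15 + 11*(-3 + 1)))² = (2*(11*(-2))*(-15 + 11*(-2)))² = (2*(-22)*(-15 - 22))² = (2*(-22)*(-37))² = 1628² = 2650384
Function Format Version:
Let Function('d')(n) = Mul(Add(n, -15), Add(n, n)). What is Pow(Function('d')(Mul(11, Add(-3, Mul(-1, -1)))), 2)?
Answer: 2650384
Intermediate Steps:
Function('d')(n) = Mul(2, n, Add(-15, n)) (Function('d')(n) = Mul(Add(-15, n), Mul(2, n)) = Mul(2, n, Add(-15, n)))
Pow(Function('d')(Mul(11, Add(-3, Mul(-1, -1)))), 2) = Pow(Mul(2, Mul(11, Add(-3, Mul(-1, -1))), Add(-15, Mul(11, Add(-3, Mul(-1, -1))))), 2) = Pow(Mul(2, Mul(11, Add(-3, 1)), Add(-15, Mul(11, Add(-3, 1)))), 2) = Pow(Mul(2, Mul(11, -2), Add(-15, Mul(11, -2))), 2) = Pow(Mul(2, -22, Add(-15, -22)), 2) = Pow(Mul(2, -22, -37), 2) = Pow(1628, 2) = 2650384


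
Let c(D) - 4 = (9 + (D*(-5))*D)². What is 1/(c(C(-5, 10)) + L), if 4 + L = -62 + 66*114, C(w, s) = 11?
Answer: 1/362678 ≈ 2.7573e-6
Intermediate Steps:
L = 7458 (L = -4 + (-62 + 66*114) = -4 + (-62 + 7524) = -4 + 7462 = 7458)
c(D) = 4 + (9 - 5*D²)² (c(D) = 4 + (9 + (D*(-5))*D)² = 4 + (9 + (-5*D)*D)² = 4 + (9 - 5*D²)²)
1/(c(C(-5, 10)) + L) = 1/((4 + (-9 + 5*11²)²) + 7458) = 1/((4 + (-9 + 5*121)²) + 7458) = 1/((4 + (-9 + 605)²) + 7458) = 1/((4 + 596²) + 7458) = 1/((4 + 355216) + 7458) = 1/(355220 + 7458) = 1/362678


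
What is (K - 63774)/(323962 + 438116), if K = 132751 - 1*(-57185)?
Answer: 21027/127013 ≈ 0.16555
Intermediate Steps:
K = 189936 (K = 132751 + 57185 = 189936)
(K - 63774)/(323962 + 438116) = (189936 - 63774)/(323962 + 438116) = 126162/762078 = 126162*(1/762078) = 21027/127013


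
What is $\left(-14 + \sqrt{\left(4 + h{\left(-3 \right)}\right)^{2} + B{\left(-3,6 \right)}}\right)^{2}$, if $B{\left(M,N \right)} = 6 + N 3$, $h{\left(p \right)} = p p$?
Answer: $\left(14 - \sqrt{193}\right)^{2} \approx 0.011568$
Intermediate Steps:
$h{\left(p \right)} = p^{2}$
$B{\left(M,N \right)} = 6 + 3 N$
$\left(-14 + \sqrt{\left(4 + h{\left(-3 \right)}\right)^{2} + B{\left(-3,6 \right)}}\right)^{2} = \left(-14 + \sqrt{\left(4 + \left(-3\right)^{2}\right)^{2} + \left(6 + 3 \cdot 6\right)}\right)^{2} = \left(-14 + \sqrt{\left(4 + 9\right)^{2} + \left(6 + 18\right)}\right)^{2} = \left(-14 + \sqrt{13^{2} + 24}\right)^{2} = \left(-14 + \sqrt{169 + 24}\right)^{2} = \left(-14 + \sqrt{193}\right)^{2}$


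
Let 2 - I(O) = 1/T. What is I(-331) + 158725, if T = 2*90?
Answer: 28570859/180 ≈ 1.5873e+5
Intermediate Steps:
T = 180
I(O) = 359/180 (I(O) = 2 - 1/180 = 359/180)
I(-331) + 158725 = 359/180 + 158725 = 28570859/180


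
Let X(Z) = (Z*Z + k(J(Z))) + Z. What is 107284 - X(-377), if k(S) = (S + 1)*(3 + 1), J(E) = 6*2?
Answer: -34520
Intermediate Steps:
J(E) = 12
k(S) = 4 + 4*S (k(S) = (1 + S)*4 = 4 + 4*S)
X(Z) = 52 + Z + Z² (X(Z) = (Z*Z + (4 + 4*12)) + Z = (Z² + (4 + 48)) + Z = (Z² + 52) + Z = (52 + Z²) + Z = 52 + Z + Z²)
107284 - X(-377) = 107284 - (52 - 377 + (-377)²) = 107284 - (52 - 377 + 142129) = 107284 - 1*141804 = 107284 - 141804 = -34520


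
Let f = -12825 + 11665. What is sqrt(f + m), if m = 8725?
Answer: sqrt(7565) ≈ 86.977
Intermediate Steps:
f = -1160
sqrt(f + m) = sqrt(-1160 + 8725) = sqrt(7565)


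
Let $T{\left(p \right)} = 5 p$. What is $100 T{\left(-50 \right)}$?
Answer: $-25000$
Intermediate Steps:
$100 T{\left(-50 \right)} = 100 \cdot 5 \left(-50\right) = 100 \left(-250\right) = -25000$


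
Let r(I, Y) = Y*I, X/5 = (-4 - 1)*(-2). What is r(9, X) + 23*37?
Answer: 1301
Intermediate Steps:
X = 50 (X = 5*((-4 - 1)*(-2)) = 5*(-5*(-2)) = 5*10 = 50)
r(I, Y) = I*Y
r(9, X) + 23*37 = 9*50 + 23*37 = 450 + 851 = 1301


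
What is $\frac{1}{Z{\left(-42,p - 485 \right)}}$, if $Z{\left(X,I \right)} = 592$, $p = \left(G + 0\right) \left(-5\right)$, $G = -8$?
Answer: $\frac{1}{592} \approx 0.0016892$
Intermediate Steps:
$p = 40$ ($p = \left(-8 + 0\right) \left(-5\right) = \left(-8\right) \left(-5\right) = 40$)
$\frac{1}{Z{\left(-42,p - 485 \right)}} = \frac{1}{592}$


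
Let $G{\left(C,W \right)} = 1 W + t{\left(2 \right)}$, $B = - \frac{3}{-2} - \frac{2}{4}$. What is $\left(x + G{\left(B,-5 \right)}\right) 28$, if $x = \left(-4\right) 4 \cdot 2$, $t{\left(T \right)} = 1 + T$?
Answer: $-952$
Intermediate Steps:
$B = 1$ ($B = \left(-3\right) \left(- \frac{1}{2}\right) - \frac{1}{2} = \frac{3}{2} - \frac{1}{2} = 1$)
$G{\left(C,W \right)} = 3 + W$ ($G{\left(C,W \right)} = 1 W + \left(1 + 2\right) = W + 3 = 3 + W$)
$x = -32$ ($x = \left(-16\right) 2 = -32$)
$\left(x + G{\left(B,-5 \right)}\right) 28 = \left(-32 + \left(3 - 5\right)\right) 28 = \left(-32 - 2\right) 28 = \left(-34\right) 28 = -952$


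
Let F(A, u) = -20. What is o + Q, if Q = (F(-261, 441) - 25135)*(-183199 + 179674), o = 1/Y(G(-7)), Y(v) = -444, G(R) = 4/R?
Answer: 39370090499/444 ≈ 8.8671e+7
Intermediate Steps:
o = -1/444 (o = 1/(-444) = -1/444 ≈ -0.0022523)
Q = 88671375 (Q = (-20 - 25135)*(-183199 + 179674) = -25155*(-3525) = 88671375)
o + Q = -1/444 + 88671375 = 39370090499/444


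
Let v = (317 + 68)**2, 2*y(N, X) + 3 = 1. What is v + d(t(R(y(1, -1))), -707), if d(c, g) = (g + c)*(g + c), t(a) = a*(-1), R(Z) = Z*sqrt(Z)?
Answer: 648073 - 1414*I ≈ 6.4807e+5 - 1414.0*I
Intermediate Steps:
y(N, X) = -1 (y(N, X) = -3/2 + (1/2)*1 = -3/2 + 1/2 = -1)
R(Z) = Z**(3/2)
t(a) = -a
d(c, g) = (c + g)**2 (d(c, g) = (c + g)*(c + g) = (c + g)**2)
v = 148225 (v = 385**2 = 148225)
v + d(t(R(y(1, -1))), -707) = 148225 + (-(-1)**(3/2) - 707)**2 = 148225 + (-(-1)*I - 707)**2 = 148225 + (I - 707)**2 = 148225 + (-707 + I)**2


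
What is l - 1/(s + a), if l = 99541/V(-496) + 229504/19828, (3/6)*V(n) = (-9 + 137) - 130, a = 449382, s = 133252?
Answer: -143676155701775/5776233476 ≈ -24874.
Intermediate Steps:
V(n) = -4 (V(n) = 2*((-9 + 137) - 130) = 2*(128 - 130) = 2*(-2) = -4)
l = -493195233/19828 (l = 99541/(-4) + 229504/19828 = 99541*(-¼) + 229504*(1/19828) = -99541/4 + 57376/4957 = -493195233/19828 ≈ -24874.)
l - 1/(s + a) = -493195233/19828 - 1/(133252 + 449382) = -493195233/19828 - 1/582634 = -143676155701775/5776233476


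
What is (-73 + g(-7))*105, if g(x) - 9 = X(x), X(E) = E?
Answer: -7455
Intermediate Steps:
g(x) = 9 + x
(-73 + g(-7))*105 = (-73 + (9 - 7))*105 = (-73 + 2)*105 = -71*105 = -7455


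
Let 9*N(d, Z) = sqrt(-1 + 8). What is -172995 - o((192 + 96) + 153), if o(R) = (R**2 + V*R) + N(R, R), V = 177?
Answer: -445533 - sqrt(7)/9 ≈ -4.4553e+5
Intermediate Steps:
N(d, Z) = sqrt(7)/9 (N(d, Z) = sqrt(-1 + 8)/9 = sqrt(7)/9)
o(R) = R**2 + 177*R + sqrt(7)/9 (o(R) = (R**2 + 177*R) + sqrt(7)/9 = R**2 + 177*R + sqrt(7)/9)
-172995 - o((192 + 96) + 153) = -172995 - (((192 + 96) + 153)**2 + 177*((192 + 96) + 153) + sqrt(7)/9) = -172995 - ((288 + 153)**2 + 177*(288 + 153) + sqrt(7)/9) = -172995 - (441**2 + 177*441 + sqrt(7)/9) = -172995 - (194481 + 78057 + sqrt(7)/9) = -172995 - (272538 + sqrt(7)/9) = -172995 + (-272538 - sqrt(7)/9) = -445533 - sqrt(7)/9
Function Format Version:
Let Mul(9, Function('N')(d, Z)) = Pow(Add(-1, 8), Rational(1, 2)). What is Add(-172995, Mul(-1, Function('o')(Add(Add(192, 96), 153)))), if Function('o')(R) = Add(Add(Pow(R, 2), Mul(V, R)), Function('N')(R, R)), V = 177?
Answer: Add(-445533, Mul(Rational(-1, 9), Pow(7, Rational(1, 2)))) ≈ -4.4553e+5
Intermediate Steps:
Function('N')(d, Z) = Mul(Rational(1, 9), Pow(7, Rational(1, 2))) (Function('N')(d, Z) = Mul(Rational(1, 9), Pow(Add(-1, 8), Rational(1, 2))) = Mul(Rational(1, 9), Pow(7, Rational(1, 2))))
Function('o')(R) = Add(Pow(R, 2), Mul(177, R), Mul(Rational(1, 9), Pow(7, Rational(1, 2)))) (Function('o')(R) = Add(Add(Pow(R, 2), Mul(177, R)), Mul(Rational(1, 9), Pow(7, Rational(1, 2)))) = Add(Pow(R, 2), Mul(177, R), Mul(Rational(1, 9), Pow(7, Rational(1, 2)))))
Add(-172995, Mul(-1, Function('o')(Add(Add(192, 96), 153)))) = Add(-172995, Mul(-1, Add(Pow(Add(Add(192, 96), 153), 2), Mul(177, Add(Add(192, 96), 153)), Mul(Rational(1, 9), Pow(7, Rational(1, 2)))))) = Add(-172995, Mul(-1, Add(Pow(Add(288, 153), 2), Mul(177, Add(288, 153)), Mul(Rational(1, 9), Pow(7, Rational(1, 2)))))) = Add(-172995, Mul(-1, Add(Pow(441, 2), Mul(177, 441), Mul(Rational(1, 9), Pow(7, Rational(1, 2)))))) = Add(-172995, Mul(-1, Add(194481, 78057, Mul(Rational(1, 9), Pow(7, Rational(1, 2)))))) = Add(-172995, Mul(-1, Add(272538, Mul(Rational(1, 9), Pow(7, Rational(1, 2)))))) = Add(-172995, Add(-272538, Mul(Rational(-1, 9), Pow(7, Rational(1, 2))))) = Add(-445533, Mul(Rational(-1, 9), Pow(7, Rational(1, 2))))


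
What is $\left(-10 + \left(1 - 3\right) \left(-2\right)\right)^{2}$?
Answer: $36$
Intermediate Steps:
$\left(-10 + \left(1 - 3\right) \left(-2\right)\right)^{2} = \left(-10 - -4\right)^{2} = \left(-10 + 4\right)^{2} = \left(-6\right)^{2} = 36$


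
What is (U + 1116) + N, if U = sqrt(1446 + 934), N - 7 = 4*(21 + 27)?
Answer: 1315 + 2*sqrt(595) ≈ 1363.8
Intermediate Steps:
N = 199 (N = 7 + 4*(21 + 27) = 7 + 4*48 = 7 + 192 = 199)
U = 2*sqrt(595) (U = sqrt(2380) = 2*sqrt(595) ≈ 48.785)
(U + 1116) + N = (2*sqrt(595) + 1116) + 199 = (1116 + 2*sqrt(595)) + 199 = 1315 + 2*sqrt(595)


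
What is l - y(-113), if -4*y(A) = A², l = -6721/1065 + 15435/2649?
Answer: 12006082883/3761580 ≈ 3191.8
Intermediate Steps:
l = -455218/940395 (l = -6721*1/1065 + 15435*(1/2649) = -6721/1065 + 5145/883 = -455218/940395 ≈ -0.48407)
y(A) = -A²/4
l - y(-113) = -455218/940395 - (-1)*(-113)²/4 = -455218/940395 - (-1)*12769/4 = -455218/940395 - 1*(-12769/4) = -455218/940395 + 12769/4 = 12006082883/3761580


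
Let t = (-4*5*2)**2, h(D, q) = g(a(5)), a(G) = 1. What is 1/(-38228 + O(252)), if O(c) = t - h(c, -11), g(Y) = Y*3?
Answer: -1/36631 ≈ -2.7299e-5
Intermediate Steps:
g(Y) = 3*Y
h(D, q) = 3 (h(D, q) = 3*1 = 3)
t = 1600 (t = (-20*2)**2 = (-40)**2 = 1600)
O(c) = 1597 (O(c) = 1600 - 1*3 = 1600 - 3 = 1597)
1/(-38228 + O(252)) = 1/(-38228 + 1597) = 1/(-36631) = -1/36631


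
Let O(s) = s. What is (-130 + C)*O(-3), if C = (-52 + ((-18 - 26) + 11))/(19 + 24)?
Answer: 17025/43 ≈ 395.93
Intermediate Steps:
C = -85/43 (C = (-52 + (-44 + 11))/43 = (-52 - 33)*(1/43) = -85*1/43 = -85/43 ≈ -1.9767)
(-130 + C)*O(-3) = (-130 - 85/43)*(-3) = -5675/43*(-3) = 17025/43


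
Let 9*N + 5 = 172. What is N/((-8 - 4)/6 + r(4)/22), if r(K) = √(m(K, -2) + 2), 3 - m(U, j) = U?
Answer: -3674/387 ≈ -9.4935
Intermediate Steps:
N = 167/9 (N = -5/9 + (⅑)*172 = -5/9 + 172/9 = 167/9 ≈ 18.556)
m(U, j) = 3 - U
r(K) = √(5 - K) (r(K) = √((3 - K) + 2) = √(5 - K))
N/((-8 - 4)/6 + r(4)/22) = (167/9)/((-8 - 4)/6 + √(5 - 1*4)/22) = (167/9)/(-12*⅙ + √(5 - 4)*(1/22)) = (167/9)/(-2 + √1*(1/22)) = (167/9)/(-2 + 1*(1/22)) = (167/9)/(-2 + 1/22) = (167/9)/(-43/22) = -22/43*167/9 = -3674/387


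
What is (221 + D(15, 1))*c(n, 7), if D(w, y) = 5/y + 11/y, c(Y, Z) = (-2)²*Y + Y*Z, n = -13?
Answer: -33891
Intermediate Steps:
c(Y, Z) = 4*Y + Y*Z
D(w, y) = 16/y
(221 + D(15, 1))*c(n, 7) = (221 + 16/1)*(-13*(4 + 7)) = (221 + 16*1)*(-13*11) = (221 + 16)*(-143) = 237*(-143) = -33891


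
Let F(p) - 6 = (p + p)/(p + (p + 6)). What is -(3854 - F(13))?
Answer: -61555/16 ≈ -3847.2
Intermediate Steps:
F(p) = 6 + 2*p/(6 + 2*p) (F(p) = 6 + (p + p)/(p + (p + 6)) = 6 + (2*p)/(p + (6 + p)) = 6 + (2*p)/(6 + 2*p) = 6 + 2*p/(6 + 2*p))
-(3854 - F(13)) = -(3854 - (18 + 7*13)/(3 + 13)) = -(3854 - (18 + 91)/16) = -(3854 - 109/16) = -1*61555/16 = -61555/16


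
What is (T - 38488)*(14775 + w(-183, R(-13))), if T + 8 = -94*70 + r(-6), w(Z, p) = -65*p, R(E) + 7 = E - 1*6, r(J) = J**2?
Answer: -741583600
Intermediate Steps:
R(E) = -13 + E (R(E) = -7 + (E - 1*6) = -7 + (E - 6) = -7 + (-6 + E) = -13 + E)
T = -6552 (T = -8 + (-94*70 + (-6)**2) = -8 + (-6580 + 36) = -8 - 6544 = -6552)
(T - 38488)*(14775 + w(-183, R(-13))) = (-6552 - 38488)*(14775 - 65*(-13 - 13)) = -45040*(14775 - 65*(-26)) = -45040*(14775 + 1690) = -45040*16465 = -741583600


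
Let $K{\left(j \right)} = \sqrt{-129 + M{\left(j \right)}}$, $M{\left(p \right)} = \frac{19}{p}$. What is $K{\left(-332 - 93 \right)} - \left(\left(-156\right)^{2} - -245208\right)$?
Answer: $-269544 + \frac{2 i \sqrt{233087}}{85} \approx -2.6954 \cdot 10^{5} + 11.36 i$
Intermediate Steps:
$K{\left(j \right)} = \sqrt{-129 + \frac{19}{j}}$
$K{\left(-332 - 93 \right)} - \left(\left(-156\right)^{2} - -245208\right) = \sqrt{-129 + \frac{19}{-332 - 93}} - \left(\left(-156\right)^{2} - -245208\right) = \sqrt{-129 + \frac{19}{-425}} - \left(24336 + 245208\right) = \sqrt{-129 + 19 \left(- \frac{1}{425}\right)} - 269544 = \sqrt{-129 - \frac{19}{425}} - 269544 = \sqrt{- \frac{54844}{425}} - 269544 = \frac{2 i \sqrt{233087}}{85} - 269544 = -269544 + \frac{2 i \sqrt{233087}}{85}$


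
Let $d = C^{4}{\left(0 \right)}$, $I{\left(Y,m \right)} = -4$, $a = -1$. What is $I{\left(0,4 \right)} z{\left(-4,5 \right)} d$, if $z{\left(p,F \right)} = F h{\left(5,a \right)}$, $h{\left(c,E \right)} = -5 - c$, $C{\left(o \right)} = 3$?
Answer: $16200$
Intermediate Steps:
$z{\left(p,F \right)} = - 10 F$ ($z{\left(p,F \right)} = F \left(-5 - 5\right) = F \left(-10\right) = - 10 F$)
$d = 81$ ($d = 3^{4} = 81$)
$I{\left(0,4 \right)} z{\left(-4,5 \right)} d = - 4 \left(\left(-10\right) 5\right) 81 = \left(-4\right) \left(-50\right) 81 = 200 \cdot 81 = 16200$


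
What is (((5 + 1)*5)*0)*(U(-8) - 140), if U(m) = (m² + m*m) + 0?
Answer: 0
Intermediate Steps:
U(m) = 2*m² (U(m) = (m² + m²) + 0 = 2*m² + 0 = 2*m²)
(((5 + 1)*5)*0)*(U(-8) - 140) = (((5 + 1)*5)*0)*(2*(-8)² - 140) = ((6*5)*0)*(2*64 - 140) = (30*0)*(128 - 140) = 0*(-12) = 0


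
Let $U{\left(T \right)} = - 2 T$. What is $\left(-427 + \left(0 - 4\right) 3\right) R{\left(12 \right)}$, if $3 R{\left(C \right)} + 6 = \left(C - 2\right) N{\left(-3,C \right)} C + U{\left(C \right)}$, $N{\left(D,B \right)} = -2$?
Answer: $39510$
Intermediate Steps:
$R{\left(C \right)} = -2 - \frac{2 C}{3} + \frac{C \left(4 - 2 C\right)}{3}$ ($R{\left(C \right)} = -2 + \frac{\left(C - 2\right) \left(-2\right) C - 2 C}{3} = -2 + \frac{\left(-2 + C\right) \left(-2\right) C - 2 C}{3} = -2 + \frac{\left(4 - 2 C\right) C - 2 C}{3} = -2 + \frac{C \left(4 - 2 C\right) - 2 C}{3} = -2 + \frac{- 2 C + C \left(4 - 2 C\right)}{3} = -2 + \left(- \frac{2 C}{3} + \frac{C \left(4 - 2 C\right)}{3}\right) = -2 - \frac{2 C}{3} + \frac{C \left(4 - 2 C\right)}{3}$)
$\left(-427 + \left(0 - 4\right) 3\right) R{\left(12 \right)} = \left(-427 + \left(0 - 4\right) 3\right) \left(-2 - \frac{2 \cdot 12^{2}}{3} + \frac{2}{3} \cdot 12\right) = \left(-427 + \left(0 - 4\right) 3\right) \left(-2 - 96 + 8\right) = \left(-427 - 12\right) \left(-2 - 96 + 8\right) = \left(-427 - 12\right) \left(-90\right) = \left(-439\right) \left(-90\right) = 39510$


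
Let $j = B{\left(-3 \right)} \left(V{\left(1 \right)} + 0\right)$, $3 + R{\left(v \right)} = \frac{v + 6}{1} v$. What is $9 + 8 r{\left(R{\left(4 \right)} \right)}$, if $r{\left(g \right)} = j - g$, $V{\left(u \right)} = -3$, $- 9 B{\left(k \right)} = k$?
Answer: $-295$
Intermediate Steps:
$B{\left(k \right)} = - \frac{k}{9}$
$R{\left(v \right)} = -3 + v \left(6 + v\right)$ ($R{\left(v \right)} = -3 + \frac{v + 6}{1} v = -3 + \left(6 + v\right) 1 v = -3 + \left(6 + v\right) v = -3 + v \left(6 + v\right)$)
$j = -1$ ($j = \left(- \frac{1}{9}\right) \left(-3\right) \left(-3 + 0\right) = \frac{1}{3} \left(-3\right) = -1$)
$r{\left(g \right)} = -1 - g$
$9 + 8 r{\left(R{\left(4 \right)} \right)} = 9 + 8 \left(-1 - \left(-3 + 4^{2} + 6 \cdot 4\right)\right) = 9 + 8 \left(-1 - \left(-3 + 16 + 24\right)\right) = 9 + 8 \left(-1 - 37\right) = 9 + 8 \left(-38\right) = 9 - 304 = -295$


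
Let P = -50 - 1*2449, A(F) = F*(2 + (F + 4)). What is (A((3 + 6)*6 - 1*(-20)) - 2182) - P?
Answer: 6237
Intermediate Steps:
A(F) = F*(6 + F) (A(F) = F*(2 + (4 + F)) = F*(6 + F))
P = -2499 (P = -50 - 2449 = -2499)
(A((3 + 6)*6 - 1*(-20)) - 2182) - P = (((3 + 6)*6 - 1*(-20))*(6 + ((3 + 6)*6 - 1*(-20))) - 2182) - 1*(-2499) = ((9*6 + 20)*(6 + (9*6 + 20)) - 2182) + 2499 = ((54 + 20)*(6 + (54 + 20)) - 2182) + 2499 = (74*(6 + 74) - 2182) + 2499 = (74*80 - 2182) + 2499 = (5920 - 2182) + 2499 = 3738 + 2499 = 6237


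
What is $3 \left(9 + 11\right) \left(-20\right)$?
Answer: $-1200$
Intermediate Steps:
$3 \left(9 + 11\right) \left(-20\right) = 3 \cdot 20 \left(-20\right) = 60 \left(-20\right) = -1200$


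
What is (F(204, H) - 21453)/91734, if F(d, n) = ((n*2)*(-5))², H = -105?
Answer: 360349/30578 ≈ 11.785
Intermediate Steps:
F(d, n) = 100*n² (F(d, n) = ((2*n)*(-5))² = (-10*n)² = 100*n²)
(F(204, H) - 21453)/91734 = (100*(-105)² - 21453)/91734 = (100*11025 - 21453)*(1/91734) = (1102500 - 21453)*(1/91734) = 1081047*(1/91734) = 360349/30578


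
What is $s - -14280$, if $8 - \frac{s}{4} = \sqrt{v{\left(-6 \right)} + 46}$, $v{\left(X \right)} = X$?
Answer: $14312 - 8 \sqrt{10} \approx 14287.0$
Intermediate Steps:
$s = 32 - 8 \sqrt{10}$ ($s = 32 - 4 \sqrt{-6 + 46} = 32 - 4 \sqrt{40} = 32 - 4 \cdot 2 \sqrt{10} = 32 - 8 \sqrt{10} \approx 6.7018$)
$s - -14280 = \left(32 - 8 \sqrt{10}\right) - -14280 = \left(32 - 8 \sqrt{10}\right) + 14280 = 14312 - 8 \sqrt{10}$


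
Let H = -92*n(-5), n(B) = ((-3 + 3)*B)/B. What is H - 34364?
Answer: -34364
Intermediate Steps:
n(B) = 0 (n(B) = (0*B)/B = 0/B = 0)
H = 0 (H = -92*0 = 0)
H - 34364 = 0 - 34364 = -34364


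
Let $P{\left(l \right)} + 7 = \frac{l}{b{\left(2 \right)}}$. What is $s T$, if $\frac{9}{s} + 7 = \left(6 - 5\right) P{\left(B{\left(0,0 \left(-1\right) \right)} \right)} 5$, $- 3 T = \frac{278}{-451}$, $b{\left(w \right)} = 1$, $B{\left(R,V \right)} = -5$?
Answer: $- \frac{834}{30217} \approx -0.0276$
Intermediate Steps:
$T = \frac{278}{1353}$ ($T = - \frac{278 \frac{1}{-451}}{3} = - \frac{278 \left(- \frac{1}{451}\right)}{3} = \left(- \frac{1}{3}\right) \left(- \frac{278}{451}\right) = \frac{278}{1353} \approx 0.20547$)
$P{\left(l \right)} = -7 + l$ ($P{\left(l \right)} = -7 + \frac{l}{1} = -7 + l 1 = -7 + l$)
$s = - \frac{9}{67}$ ($s = \frac{9}{-7 + \left(6 - 5\right) \left(-7 - 5\right) 5} = \frac{9}{-7 + \left(6 - 5\right) \left(-12\right) 5} = \frac{9}{-7 + 1 \left(-12\right) 5} = \frac{9}{-7 - 60} = \frac{9}{-67} = 9 \left(- \frac{1}{67}\right) = - \frac{9}{67} \approx -0.13433$)
$s T = \left(- \frac{9}{67}\right) \frac{278}{1353} = - \frac{834}{30217}$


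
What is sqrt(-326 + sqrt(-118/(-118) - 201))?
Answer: sqrt(-326 + 10*I*sqrt(2)) ≈ 0.3915 + 18.06*I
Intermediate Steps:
sqrt(-326 + sqrt(-118/(-118) - 201)) = sqrt(-326 + sqrt(-118*(-1/118) - 201)) = sqrt(-326 + sqrt(1 - 201)) = sqrt(-326 + sqrt(-200)) = sqrt(-326 + 10*I*sqrt(2))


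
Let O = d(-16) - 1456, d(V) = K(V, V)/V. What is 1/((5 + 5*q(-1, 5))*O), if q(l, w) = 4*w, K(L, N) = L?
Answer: -1/152775 ≈ -6.5456e-6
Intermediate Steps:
d(V) = 1 (d(V) = V/V = 1)
O = -1455 (O = 1 - 1456 = -1455)
1/((5 + 5*q(-1, 5))*O) = 1/((5 + 5*(4*5))*(-1455)) = 1/((5 + 5*20)*(-1455)) = 1/((5 + 100)*(-1455)) = 1/(105*(-1455)) = 1/(-152775) = -1/152775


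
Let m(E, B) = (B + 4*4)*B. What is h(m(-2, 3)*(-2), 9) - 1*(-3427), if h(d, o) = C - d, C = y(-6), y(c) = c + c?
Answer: 3529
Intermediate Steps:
y(c) = 2*c
C = -12 (C = 2*(-6) = -12)
m(E, B) = B*(16 + B) (m(E, B) = (B + 16)*B = (16 + B)*B = B*(16 + B))
h(d, o) = -12 - d
h(m(-2, 3)*(-2), 9) - 1*(-3427) = (-12 - 3*(16 + 3)*(-2)) - 1*(-3427) = (-12 - 3*19*(-2)) + 3427 = (-12 - 57*(-2)) + 3427 = (-12 - 1*(-114)) + 3427 = (-12 + 114) + 3427 = 102 + 3427 = 3529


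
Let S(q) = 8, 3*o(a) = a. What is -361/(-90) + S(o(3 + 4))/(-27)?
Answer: 1003/270 ≈ 3.7148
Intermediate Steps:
o(a) = a/3
-361/(-90) + S(o(3 + 4))/(-27) = -361/(-90) + 8/(-27) = -361*(-1/90) + 8*(-1/27) = 361/90 - 8/27 = 1003/270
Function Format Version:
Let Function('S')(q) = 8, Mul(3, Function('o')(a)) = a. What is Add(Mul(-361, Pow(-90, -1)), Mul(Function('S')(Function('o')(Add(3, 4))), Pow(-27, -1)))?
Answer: Rational(1003, 270) ≈ 3.7148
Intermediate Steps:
Function('o')(a) = Mul(Rational(1, 3), a)
Add(Mul(-361, Pow(-90, -1)), Mul(Function('S')(Function('o')(Add(3, 4))), Pow(-27, -1))) = Add(Mul(-361, Pow(-90, -1)), Mul(8, Pow(-27, -1))) = Add(Mul(-361, Rational(-1, 90)), Mul(8, Rational(-1, 27))) = Add(Rational(361, 90), Rational(-8, 27)) = Rational(1003, 270)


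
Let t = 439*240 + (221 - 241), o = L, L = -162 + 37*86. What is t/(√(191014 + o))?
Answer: 52670*√194034/97017 ≈ 239.14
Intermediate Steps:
L = 3020 (L = -162 + 3182 = 3020)
o = 3020
t = 105340 (t = 105360 - 20 = 105340)
t/(√(191014 + o)) = 105340/(√(191014 + 3020)) = 105340/(√194034) = 105340*(√194034/194034) = 52670*√194034/97017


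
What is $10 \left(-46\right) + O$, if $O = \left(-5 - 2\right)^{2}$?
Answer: $-411$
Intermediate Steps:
$O = 49$ ($O = \left(-7\right)^{2} = 49$)
$10 \left(-46\right) + O = 10 \left(-46\right) + 49 = -460 + 49 = -411$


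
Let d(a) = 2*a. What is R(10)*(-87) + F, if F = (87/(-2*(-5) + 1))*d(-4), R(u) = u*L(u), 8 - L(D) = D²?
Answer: 879744/11 ≈ 79977.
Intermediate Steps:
L(D) = 8 - D²
R(u) = u*(8 - u²)
F = -696/11 (F = (87/(-2*(-5) + 1))*(2*(-4)) = (87/(10 + 1))*(-8) = (87/11)*(-8) = -696/11 ≈ -63.273)
R(10)*(-87) + F = (10*(8 - 1*10²))*(-87) - 696/11 = (10*(8 - 1*100))*(-87) - 696/11 = (10*(8 - 100))*(-87) - 696/11 = (10*(-92))*(-87) - 696/11 = -920*(-87) - 696/11 = 80040 - 696/11 = 879744/11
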